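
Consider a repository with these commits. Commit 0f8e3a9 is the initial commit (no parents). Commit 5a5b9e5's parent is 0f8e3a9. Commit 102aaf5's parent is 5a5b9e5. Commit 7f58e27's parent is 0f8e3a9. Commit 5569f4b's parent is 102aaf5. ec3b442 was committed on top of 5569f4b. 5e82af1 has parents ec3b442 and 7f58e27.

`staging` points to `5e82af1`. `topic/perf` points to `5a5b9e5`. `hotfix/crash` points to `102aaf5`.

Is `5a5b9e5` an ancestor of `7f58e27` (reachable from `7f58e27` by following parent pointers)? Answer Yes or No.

No

Ancestors of 7f58e27: {0f8e3a9, 7f58e27}.
5a5b9e5 is not in that set, so it is not an ancestor of 7f58e27.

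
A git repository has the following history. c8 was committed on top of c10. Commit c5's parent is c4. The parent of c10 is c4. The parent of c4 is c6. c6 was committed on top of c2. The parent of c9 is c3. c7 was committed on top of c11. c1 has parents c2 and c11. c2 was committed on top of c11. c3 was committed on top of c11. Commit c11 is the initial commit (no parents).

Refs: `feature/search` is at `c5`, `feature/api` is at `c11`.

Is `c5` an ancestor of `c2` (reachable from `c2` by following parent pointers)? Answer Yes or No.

Ancestors of c2: {c11, c2}.
c5 is not in that set, so it is not an ancestor of c2.

No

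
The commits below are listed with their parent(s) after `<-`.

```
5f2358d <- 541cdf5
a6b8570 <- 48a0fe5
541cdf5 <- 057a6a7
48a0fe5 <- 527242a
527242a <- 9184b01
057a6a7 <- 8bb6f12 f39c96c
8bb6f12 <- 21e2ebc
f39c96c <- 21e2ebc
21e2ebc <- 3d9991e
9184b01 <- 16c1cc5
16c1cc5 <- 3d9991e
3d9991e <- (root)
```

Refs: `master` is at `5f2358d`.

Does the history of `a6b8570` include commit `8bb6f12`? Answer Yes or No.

No

Ancestors of a6b8570: {16c1cc5, 3d9991e, 48a0fe5, 527242a, 9184b01, a6b8570}.
8bb6f12 is not in that set, so it is not an ancestor of a6b8570.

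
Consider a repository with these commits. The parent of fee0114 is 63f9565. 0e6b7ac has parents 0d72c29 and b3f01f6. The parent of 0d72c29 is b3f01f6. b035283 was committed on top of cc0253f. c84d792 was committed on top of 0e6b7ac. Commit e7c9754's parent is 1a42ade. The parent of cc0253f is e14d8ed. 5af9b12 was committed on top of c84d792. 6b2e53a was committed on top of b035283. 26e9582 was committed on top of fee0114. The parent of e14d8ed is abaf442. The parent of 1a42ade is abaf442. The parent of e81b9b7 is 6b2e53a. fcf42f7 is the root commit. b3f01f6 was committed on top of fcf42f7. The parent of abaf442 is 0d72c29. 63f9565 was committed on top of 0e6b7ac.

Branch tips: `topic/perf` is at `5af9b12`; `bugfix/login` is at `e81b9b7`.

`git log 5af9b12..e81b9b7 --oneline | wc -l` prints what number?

6

Reachable from e81b9b7: {0d72c29, 6b2e53a, abaf442, b035283, b3f01f6, cc0253f, e14d8ed, e81b9b7, fcf42f7}.
Reachable from 5af9b12: {0d72c29, 0e6b7ac, 5af9b12, b3f01f6, c84d792, fcf42f7}.
In e81b9b7's history but not 5af9b12's: {6b2e53a, abaf442, b035283, cc0253f, e14d8ed, e81b9b7} — 6 commits.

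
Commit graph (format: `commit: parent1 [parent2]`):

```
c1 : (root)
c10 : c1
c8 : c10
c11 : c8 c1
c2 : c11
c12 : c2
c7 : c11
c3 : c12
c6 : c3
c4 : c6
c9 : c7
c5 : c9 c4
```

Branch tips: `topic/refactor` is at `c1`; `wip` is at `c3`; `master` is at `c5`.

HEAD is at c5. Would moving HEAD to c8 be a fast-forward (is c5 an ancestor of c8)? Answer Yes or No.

No

A fast-forward from c5 to c8 is possible iff c5 is an ancestor of c8.
Ancestors of c8: {c1, c10, c8}.
c5 is not among them, so fast-forward is not possible.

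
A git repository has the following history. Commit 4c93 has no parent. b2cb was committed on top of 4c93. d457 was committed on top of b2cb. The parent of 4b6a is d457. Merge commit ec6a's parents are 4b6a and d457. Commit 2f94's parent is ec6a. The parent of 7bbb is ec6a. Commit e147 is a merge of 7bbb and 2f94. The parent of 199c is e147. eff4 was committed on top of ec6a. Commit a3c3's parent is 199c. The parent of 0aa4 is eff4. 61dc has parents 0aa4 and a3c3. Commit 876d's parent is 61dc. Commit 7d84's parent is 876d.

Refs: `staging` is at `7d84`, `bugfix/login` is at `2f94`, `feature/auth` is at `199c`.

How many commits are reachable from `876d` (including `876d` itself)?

14

Walking parent pointers from 876d: reachable set = {0aa4, 199c, 2f94, 4b6a, 4c93, 61dc, 7bbb, 876d, a3c3, b2cb, d457, e147, ec6a, eff4}.
That is 14 commits.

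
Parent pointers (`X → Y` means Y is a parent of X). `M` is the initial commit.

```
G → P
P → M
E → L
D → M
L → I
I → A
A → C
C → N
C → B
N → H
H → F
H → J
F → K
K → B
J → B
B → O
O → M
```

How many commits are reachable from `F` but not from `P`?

Reachable from F: {B, F, K, M, O}.
Reachable from P: {M, P}.
In F's history but not P's: {B, F, K, O} — 4 commits.

4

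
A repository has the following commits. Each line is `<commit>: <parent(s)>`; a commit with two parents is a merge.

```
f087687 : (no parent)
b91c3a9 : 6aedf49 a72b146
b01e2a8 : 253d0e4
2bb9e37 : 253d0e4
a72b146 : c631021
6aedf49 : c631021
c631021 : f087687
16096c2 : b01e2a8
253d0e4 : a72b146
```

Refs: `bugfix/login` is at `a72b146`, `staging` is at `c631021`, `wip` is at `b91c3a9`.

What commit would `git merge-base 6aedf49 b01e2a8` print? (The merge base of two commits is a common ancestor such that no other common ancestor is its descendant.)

c631021

Ancestors of 6aedf49: {6aedf49, c631021, f087687}.
Ancestors of b01e2a8: {253d0e4, a72b146, b01e2a8, c631021, f087687}.
Common ancestors: {c631021, f087687}.
Among these, c631021 is not an ancestor of any other common ancestor — it is the merge base.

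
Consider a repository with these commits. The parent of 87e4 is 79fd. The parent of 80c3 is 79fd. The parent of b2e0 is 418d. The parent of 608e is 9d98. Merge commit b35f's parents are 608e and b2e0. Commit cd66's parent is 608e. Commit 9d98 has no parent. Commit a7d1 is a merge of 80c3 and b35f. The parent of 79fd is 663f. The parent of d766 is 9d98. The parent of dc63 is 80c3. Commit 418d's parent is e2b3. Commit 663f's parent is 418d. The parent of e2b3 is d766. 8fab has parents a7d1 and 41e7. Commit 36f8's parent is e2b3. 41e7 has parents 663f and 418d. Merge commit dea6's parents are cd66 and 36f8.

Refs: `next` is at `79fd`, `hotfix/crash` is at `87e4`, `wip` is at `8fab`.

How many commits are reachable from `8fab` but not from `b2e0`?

8

Reachable from 8fab: {418d, 41e7, 608e, 663f, 79fd, 80c3, 8fab, 9d98, a7d1, b2e0, b35f, d766, e2b3}.
Reachable from b2e0: {418d, 9d98, b2e0, d766, e2b3}.
In 8fab's history but not b2e0's: {41e7, 608e, 663f, 79fd, 80c3, 8fab, a7d1, b35f} — 8 commits.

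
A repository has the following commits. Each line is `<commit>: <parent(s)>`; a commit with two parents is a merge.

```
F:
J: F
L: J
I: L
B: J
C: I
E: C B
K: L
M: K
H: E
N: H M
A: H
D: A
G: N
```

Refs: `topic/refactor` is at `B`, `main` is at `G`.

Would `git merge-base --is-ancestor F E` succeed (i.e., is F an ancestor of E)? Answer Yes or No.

Ancestors of E (commits reachable by following parents): {B, C, E, F, I, J, L}.
F is in that set, so it is an ancestor of E.

Yes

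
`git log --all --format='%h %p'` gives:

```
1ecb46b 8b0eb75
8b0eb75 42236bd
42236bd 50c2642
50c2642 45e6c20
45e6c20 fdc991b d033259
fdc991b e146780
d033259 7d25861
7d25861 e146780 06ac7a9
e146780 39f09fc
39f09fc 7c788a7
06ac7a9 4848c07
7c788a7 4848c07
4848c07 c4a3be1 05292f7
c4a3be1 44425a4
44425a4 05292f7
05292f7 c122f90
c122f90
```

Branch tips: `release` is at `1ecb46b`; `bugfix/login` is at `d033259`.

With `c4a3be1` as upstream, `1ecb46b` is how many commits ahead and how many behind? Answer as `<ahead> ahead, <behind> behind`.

13 ahead, 0 behind

Reachable from 1ecb46b: {05292f7, 06ac7a9, 1ecb46b, 39f09fc, 42236bd, 44425a4, 45e6c20, 4848c07, 50c2642, 7c788a7, 7d25861, 8b0eb75, c122f90, c4a3be1, d033259, e146780, fdc991b}.
Reachable from c4a3be1: {05292f7, 44425a4, c122f90, c4a3be1}.
Only in 1ecb46b's history (ahead): {06ac7a9, 1ecb46b, 39f09fc, 42236bd, 45e6c20, 4848c07, 50c2642, 7c788a7, 7d25861, 8b0eb75, d033259, e146780, fdc991b} — 13.
Only in c4a3be1's history (behind): {} — 0.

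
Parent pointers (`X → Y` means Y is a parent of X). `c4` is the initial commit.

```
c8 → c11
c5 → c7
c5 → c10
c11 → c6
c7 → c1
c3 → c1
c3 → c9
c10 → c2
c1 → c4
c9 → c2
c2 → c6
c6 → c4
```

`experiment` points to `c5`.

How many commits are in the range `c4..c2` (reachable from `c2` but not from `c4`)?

2

Reachable from c2: {c2, c4, c6}.
Reachable from c4: {c4}.
In c2's history but not c4's: {c2, c6} — 2 commits.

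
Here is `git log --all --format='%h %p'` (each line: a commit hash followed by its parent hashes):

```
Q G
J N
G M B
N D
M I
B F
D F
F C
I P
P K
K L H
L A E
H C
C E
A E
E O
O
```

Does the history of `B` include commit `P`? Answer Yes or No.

Ancestors of B: {B, C, E, F, O}.
P is not in that set, so it is not an ancestor of B.

No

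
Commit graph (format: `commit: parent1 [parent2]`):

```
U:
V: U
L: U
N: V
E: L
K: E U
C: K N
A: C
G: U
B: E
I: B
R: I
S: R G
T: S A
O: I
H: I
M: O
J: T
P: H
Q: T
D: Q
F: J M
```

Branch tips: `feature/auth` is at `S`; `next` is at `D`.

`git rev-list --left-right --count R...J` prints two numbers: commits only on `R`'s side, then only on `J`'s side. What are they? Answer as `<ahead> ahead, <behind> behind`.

0 ahead, 9 behind

Reachable from R: {B, E, I, L, R, U}.
Reachable from J: {A, B, C, E, G, I, J, K, L, N, R, S, T, U, V}.
Only in R's history (ahead): {} — 0.
Only in J's history (behind): {A, C, G, J, K, N, S, T, V} — 9.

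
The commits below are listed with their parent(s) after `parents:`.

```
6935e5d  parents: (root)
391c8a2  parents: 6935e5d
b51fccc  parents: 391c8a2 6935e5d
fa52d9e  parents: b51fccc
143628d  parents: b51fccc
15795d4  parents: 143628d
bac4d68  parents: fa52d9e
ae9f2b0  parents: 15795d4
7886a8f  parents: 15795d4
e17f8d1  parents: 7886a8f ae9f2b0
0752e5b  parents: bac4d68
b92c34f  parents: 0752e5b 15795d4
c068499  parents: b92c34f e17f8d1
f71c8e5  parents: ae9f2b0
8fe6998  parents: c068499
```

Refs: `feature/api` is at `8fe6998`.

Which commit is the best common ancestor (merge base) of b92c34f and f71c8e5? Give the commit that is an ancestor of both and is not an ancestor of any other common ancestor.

Ancestors of b92c34f: {0752e5b, 143628d, 15795d4, 391c8a2, 6935e5d, b51fccc, b92c34f, bac4d68, fa52d9e}.
Ancestors of f71c8e5: {143628d, 15795d4, 391c8a2, 6935e5d, ae9f2b0, b51fccc, f71c8e5}.
Common ancestors: {143628d, 15795d4, 391c8a2, 6935e5d, b51fccc}.
Among these, 15795d4 is not an ancestor of any other common ancestor — it is the merge base.

15795d4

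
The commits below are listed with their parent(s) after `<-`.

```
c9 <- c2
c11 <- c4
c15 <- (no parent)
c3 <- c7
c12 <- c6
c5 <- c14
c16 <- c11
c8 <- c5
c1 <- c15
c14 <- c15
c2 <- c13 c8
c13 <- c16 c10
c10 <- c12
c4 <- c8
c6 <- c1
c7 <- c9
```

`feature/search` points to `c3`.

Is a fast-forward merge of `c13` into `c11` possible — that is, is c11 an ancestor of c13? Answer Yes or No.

A fast-forward from c11 to c13 is possible iff c11 is an ancestor of c13.
Ancestors of c13: {c1, c10, c11, c12, c13, c14, c15, c16, c4, c5, c6, c8}.
c11 is among them, so fast-forward is possible.

Yes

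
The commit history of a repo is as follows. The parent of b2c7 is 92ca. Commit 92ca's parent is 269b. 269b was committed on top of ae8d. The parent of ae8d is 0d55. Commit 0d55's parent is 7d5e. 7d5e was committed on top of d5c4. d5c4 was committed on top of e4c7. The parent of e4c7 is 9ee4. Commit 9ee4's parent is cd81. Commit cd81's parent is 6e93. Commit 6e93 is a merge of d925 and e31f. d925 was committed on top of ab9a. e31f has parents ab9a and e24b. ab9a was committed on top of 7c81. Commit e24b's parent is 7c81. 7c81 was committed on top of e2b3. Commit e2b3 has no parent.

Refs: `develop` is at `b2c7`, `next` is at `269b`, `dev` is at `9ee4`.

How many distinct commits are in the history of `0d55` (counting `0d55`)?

13

Walking parent pointers from 0d55: reachable set = {0d55, 6e93, 7c81, 7d5e, 9ee4, ab9a, cd81, d5c4, d925, e24b, e2b3, e31f, e4c7}.
That is 13 commits.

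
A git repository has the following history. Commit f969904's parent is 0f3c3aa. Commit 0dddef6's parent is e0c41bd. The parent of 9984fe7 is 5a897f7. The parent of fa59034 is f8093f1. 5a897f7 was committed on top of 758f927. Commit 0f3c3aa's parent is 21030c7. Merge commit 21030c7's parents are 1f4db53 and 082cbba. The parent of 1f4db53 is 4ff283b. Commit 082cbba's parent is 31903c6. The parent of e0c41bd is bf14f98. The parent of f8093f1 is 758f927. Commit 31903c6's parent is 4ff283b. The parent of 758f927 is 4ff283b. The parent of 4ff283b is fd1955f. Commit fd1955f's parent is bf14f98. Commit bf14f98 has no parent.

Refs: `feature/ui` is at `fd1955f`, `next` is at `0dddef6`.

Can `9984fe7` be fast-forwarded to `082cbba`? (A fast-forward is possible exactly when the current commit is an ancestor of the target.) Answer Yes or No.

No

A fast-forward from 9984fe7 to 082cbba is possible iff 9984fe7 is an ancestor of 082cbba.
Ancestors of 082cbba: {082cbba, 31903c6, 4ff283b, bf14f98, fd1955f}.
9984fe7 is not among them, so fast-forward is not possible.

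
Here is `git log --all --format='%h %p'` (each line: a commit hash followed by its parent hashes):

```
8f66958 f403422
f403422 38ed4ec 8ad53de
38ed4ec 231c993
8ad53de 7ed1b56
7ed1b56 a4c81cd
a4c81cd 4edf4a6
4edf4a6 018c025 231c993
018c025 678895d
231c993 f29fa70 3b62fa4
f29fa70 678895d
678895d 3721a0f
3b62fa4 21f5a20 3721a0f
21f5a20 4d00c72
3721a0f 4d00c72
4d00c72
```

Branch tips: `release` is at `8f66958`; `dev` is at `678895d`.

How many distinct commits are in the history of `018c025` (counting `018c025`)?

4

Walking parent pointers from 018c025: reachable set = {018c025, 3721a0f, 4d00c72, 678895d}.
That is 4 commits.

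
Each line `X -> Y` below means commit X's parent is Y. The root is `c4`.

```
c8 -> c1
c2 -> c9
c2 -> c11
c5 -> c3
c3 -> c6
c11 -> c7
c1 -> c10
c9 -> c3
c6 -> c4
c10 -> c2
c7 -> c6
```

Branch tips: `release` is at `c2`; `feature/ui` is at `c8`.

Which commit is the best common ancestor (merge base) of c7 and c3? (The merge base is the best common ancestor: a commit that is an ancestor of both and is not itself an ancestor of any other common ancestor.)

Ancestors of c7: {c4, c6, c7}.
Ancestors of c3: {c3, c4, c6}.
Common ancestors: {c4, c6}.
Among these, c6 is not an ancestor of any other common ancestor — it is the merge base.

c6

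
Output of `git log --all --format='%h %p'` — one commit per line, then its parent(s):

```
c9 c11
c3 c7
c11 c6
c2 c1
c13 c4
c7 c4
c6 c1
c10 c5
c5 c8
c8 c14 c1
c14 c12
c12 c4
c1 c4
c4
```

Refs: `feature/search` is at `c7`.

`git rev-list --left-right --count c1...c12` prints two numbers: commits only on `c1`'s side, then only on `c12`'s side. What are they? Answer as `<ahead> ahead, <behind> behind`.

1 ahead, 1 behind

Reachable from c1: {c1, c4}.
Reachable from c12: {c12, c4}.
Only in c1's history (ahead): {c1} — 1.
Only in c12's history (behind): {c12} — 1.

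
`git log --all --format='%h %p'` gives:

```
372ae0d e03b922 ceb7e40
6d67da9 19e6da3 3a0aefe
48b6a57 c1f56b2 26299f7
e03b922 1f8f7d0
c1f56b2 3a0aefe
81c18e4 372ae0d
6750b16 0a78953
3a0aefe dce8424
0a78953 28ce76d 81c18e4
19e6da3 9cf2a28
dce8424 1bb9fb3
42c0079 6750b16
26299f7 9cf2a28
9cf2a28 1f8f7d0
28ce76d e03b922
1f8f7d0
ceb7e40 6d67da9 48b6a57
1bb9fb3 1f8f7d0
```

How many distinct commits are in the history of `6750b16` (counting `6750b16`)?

17

Walking parent pointers from 6750b16: reachable set = {0a78953, 19e6da3, 1bb9fb3, 1f8f7d0, 26299f7, 28ce76d, 372ae0d, 3a0aefe, 48b6a57, 6750b16, 6d67da9, 81c18e4, 9cf2a28, c1f56b2, ceb7e40, dce8424, e03b922}.
That is 17 commits.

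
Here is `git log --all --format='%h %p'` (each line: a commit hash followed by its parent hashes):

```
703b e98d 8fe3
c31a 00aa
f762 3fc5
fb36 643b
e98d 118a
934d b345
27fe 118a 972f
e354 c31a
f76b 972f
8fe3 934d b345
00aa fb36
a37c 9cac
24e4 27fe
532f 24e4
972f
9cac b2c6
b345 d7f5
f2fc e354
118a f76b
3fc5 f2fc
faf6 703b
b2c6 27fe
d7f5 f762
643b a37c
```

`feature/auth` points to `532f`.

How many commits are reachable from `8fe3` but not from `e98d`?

16

Reachable from 8fe3: {00aa, 118a, 27fe, 3fc5, 643b, 8fe3, 934d, 972f, 9cac, a37c, b2c6, b345, c31a, d7f5, e354, f2fc, f762, f76b, fb36}.
Reachable from e98d: {118a, 972f, e98d, f76b}.
In 8fe3's history but not e98d's: {00aa, 27fe, 3fc5, 643b, 8fe3, 934d, 9cac, a37c, b2c6, b345, c31a, d7f5, e354, f2fc, f762, fb36} — 16 commits.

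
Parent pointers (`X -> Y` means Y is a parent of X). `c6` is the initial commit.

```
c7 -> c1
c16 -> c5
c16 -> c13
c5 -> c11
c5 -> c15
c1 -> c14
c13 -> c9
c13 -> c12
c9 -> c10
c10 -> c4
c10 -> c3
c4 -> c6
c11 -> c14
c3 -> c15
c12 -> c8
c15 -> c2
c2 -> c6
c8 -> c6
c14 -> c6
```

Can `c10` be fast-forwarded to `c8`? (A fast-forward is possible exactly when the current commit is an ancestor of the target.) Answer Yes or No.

A fast-forward from c10 to c8 is possible iff c10 is an ancestor of c8.
Ancestors of c8: {c6, c8}.
c10 is not among them, so fast-forward is not possible.

No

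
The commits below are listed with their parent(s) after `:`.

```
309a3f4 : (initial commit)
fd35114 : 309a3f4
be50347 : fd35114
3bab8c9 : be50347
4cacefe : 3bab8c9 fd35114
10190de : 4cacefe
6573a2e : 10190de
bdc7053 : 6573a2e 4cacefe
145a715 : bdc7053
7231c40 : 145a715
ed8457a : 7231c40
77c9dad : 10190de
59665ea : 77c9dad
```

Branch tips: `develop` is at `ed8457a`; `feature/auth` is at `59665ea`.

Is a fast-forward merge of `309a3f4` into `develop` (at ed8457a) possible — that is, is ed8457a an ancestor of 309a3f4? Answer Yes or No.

No

A fast-forward from ed8457a to 309a3f4 is possible iff ed8457a is an ancestor of 309a3f4.
Ancestors of 309a3f4: {309a3f4}.
ed8457a is not among them, so fast-forward is not possible.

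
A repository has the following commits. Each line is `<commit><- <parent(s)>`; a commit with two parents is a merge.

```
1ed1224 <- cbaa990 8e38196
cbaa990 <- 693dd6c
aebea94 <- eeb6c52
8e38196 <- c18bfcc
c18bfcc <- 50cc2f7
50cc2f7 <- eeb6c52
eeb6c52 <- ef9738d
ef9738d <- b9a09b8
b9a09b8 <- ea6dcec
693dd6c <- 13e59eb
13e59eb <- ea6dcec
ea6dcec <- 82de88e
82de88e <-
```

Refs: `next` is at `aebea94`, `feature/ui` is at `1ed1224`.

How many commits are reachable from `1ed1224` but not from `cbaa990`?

Reachable from 1ed1224: {13e59eb, 1ed1224, 50cc2f7, 693dd6c, 82de88e, 8e38196, b9a09b8, c18bfcc, cbaa990, ea6dcec, eeb6c52, ef9738d}.
Reachable from cbaa990: {13e59eb, 693dd6c, 82de88e, cbaa990, ea6dcec}.
In 1ed1224's history but not cbaa990's: {1ed1224, 50cc2f7, 8e38196, b9a09b8, c18bfcc, eeb6c52, ef9738d} — 7 commits.

7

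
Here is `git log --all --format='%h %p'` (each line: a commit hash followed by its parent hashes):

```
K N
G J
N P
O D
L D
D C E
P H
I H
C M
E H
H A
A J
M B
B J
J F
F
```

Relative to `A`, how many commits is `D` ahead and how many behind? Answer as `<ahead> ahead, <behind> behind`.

Reachable from D: {A, B, C, D, E, F, H, J, M}.
Reachable from A: {A, F, J}.
Only in D's history (ahead): {B, C, D, E, H, M} — 6.
Only in A's history (behind): {} — 0.

6 ahead, 0 behind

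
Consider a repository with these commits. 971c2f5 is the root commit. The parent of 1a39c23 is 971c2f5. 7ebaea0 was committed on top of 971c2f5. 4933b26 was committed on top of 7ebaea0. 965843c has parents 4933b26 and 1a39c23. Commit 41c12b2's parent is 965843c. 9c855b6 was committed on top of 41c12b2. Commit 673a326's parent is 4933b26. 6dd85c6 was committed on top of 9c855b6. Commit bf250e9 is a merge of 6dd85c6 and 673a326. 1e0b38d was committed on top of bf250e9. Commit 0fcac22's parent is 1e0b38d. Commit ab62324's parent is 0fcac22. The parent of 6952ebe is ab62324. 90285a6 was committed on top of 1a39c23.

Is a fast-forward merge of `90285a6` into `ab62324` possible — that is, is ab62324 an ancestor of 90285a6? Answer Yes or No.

No

A fast-forward from ab62324 to 90285a6 is possible iff ab62324 is an ancestor of 90285a6.
Ancestors of 90285a6: {1a39c23, 90285a6, 971c2f5}.
ab62324 is not among them, so fast-forward is not possible.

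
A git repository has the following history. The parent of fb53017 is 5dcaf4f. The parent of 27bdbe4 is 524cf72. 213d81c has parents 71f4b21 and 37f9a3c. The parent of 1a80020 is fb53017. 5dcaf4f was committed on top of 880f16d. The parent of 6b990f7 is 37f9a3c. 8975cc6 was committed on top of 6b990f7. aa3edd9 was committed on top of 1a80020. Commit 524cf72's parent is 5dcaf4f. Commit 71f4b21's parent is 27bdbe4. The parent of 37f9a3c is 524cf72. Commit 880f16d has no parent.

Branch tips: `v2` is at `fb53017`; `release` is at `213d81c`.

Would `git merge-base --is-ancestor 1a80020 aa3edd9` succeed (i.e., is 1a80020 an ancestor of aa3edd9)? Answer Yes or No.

Ancestors of aa3edd9 (commits reachable by following parents): {1a80020, 5dcaf4f, 880f16d, aa3edd9, fb53017}.
1a80020 is in that set, so it is an ancestor of aa3edd9.

Yes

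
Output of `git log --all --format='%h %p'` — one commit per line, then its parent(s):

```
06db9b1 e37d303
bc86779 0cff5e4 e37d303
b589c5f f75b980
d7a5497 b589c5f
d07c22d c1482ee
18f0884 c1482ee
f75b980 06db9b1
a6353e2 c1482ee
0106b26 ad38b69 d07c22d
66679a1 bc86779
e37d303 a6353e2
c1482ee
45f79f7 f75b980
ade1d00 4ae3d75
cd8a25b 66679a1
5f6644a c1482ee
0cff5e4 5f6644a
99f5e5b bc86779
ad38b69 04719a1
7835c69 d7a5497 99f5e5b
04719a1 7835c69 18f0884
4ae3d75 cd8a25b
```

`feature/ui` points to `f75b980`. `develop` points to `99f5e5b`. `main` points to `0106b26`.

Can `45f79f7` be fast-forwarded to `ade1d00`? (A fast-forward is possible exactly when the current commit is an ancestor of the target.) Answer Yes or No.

A fast-forward from 45f79f7 to ade1d00 is possible iff 45f79f7 is an ancestor of ade1d00.
Ancestors of ade1d00: {0cff5e4, 4ae3d75, 5f6644a, 66679a1, a6353e2, ade1d00, bc86779, c1482ee, cd8a25b, e37d303}.
45f79f7 is not among them, so fast-forward is not possible.

No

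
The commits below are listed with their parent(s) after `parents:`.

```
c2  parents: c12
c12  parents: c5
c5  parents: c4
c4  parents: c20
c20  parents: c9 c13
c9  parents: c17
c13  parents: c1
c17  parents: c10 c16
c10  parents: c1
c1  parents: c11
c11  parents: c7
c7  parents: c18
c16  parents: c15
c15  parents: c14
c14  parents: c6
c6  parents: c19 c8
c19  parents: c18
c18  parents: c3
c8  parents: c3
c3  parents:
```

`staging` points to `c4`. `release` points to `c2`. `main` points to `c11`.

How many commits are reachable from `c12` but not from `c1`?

14

Reachable from c12: {c1, c10, c11, c12, c13, c14, c15, c16, c17, c18, c19, c20, c3, c4, c5, c6, c7, c8, c9}.
Reachable from c1: {c1, c11, c18, c3, c7}.
In c12's history but not c1's: {c10, c12, c13, c14, c15, c16, c17, c19, c20, c4, c5, c6, c8, c9} — 14 commits.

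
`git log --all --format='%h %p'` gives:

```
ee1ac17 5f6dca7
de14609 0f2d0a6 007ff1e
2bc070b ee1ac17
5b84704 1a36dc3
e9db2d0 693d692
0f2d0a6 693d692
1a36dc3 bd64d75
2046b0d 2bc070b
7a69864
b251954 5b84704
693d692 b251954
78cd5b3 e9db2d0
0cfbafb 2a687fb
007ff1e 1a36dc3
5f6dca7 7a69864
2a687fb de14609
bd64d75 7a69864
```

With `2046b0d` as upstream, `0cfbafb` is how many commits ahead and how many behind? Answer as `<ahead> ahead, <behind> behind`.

Reachable from 0cfbafb: {007ff1e, 0cfbafb, 0f2d0a6, 1a36dc3, 2a687fb, 5b84704, 693d692, 7a69864, b251954, bd64d75, de14609}.
Reachable from 2046b0d: {2046b0d, 2bc070b, 5f6dca7, 7a69864, ee1ac17}.
Only in 0cfbafb's history (ahead): {007ff1e, 0cfbafb, 0f2d0a6, 1a36dc3, 2a687fb, 5b84704, 693d692, b251954, bd64d75, de14609} — 10.
Only in 2046b0d's history (behind): {2046b0d, 2bc070b, 5f6dca7, ee1ac17} — 4.

10 ahead, 4 behind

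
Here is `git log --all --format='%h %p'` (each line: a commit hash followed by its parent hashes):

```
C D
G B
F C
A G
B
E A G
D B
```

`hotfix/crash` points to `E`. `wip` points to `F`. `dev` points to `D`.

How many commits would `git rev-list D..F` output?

2

Reachable from F: {B, C, D, F}.
Reachable from D: {B, D}.
In F's history but not D's: {C, F} — 2 commits.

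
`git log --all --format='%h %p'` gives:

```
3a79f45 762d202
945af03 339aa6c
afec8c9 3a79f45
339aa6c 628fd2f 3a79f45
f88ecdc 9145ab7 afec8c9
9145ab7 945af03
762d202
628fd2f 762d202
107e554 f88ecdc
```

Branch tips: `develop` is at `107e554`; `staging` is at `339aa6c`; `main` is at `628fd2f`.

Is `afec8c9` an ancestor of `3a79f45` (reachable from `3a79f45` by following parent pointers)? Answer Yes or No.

Ancestors of 3a79f45: {3a79f45, 762d202}.
afec8c9 is not in that set, so it is not an ancestor of 3a79f45.

No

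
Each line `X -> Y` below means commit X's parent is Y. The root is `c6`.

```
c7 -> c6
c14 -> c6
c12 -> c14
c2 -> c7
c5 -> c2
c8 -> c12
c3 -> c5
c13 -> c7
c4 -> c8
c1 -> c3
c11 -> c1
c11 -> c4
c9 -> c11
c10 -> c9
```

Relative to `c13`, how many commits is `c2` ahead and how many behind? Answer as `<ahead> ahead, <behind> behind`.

Reachable from c2: {c2, c6, c7}.
Reachable from c13: {c13, c6, c7}.
Only in c2's history (ahead): {c2} — 1.
Only in c13's history (behind): {c13} — 1.

1 ahead, 1 behind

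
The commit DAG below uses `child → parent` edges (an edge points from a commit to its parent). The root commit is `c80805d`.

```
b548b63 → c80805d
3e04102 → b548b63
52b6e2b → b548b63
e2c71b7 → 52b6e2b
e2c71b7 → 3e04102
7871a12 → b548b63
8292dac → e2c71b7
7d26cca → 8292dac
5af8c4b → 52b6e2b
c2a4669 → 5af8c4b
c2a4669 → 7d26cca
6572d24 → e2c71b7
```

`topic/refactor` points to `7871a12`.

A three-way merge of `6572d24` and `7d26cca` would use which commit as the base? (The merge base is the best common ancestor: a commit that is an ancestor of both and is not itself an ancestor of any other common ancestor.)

e2c71b7

Ancestors of 6572d24: {3e04102, 52b6e2b, 6572d24, b548b63, c80805d, e2c71b7}.
Ancestors of 7d26cca: {3e04102, 52b6e2b, 7d26cca, 8292dac, b548b63, c80805d, e2c71b7}.
Common ancestors: {3e04102, 52b6e2b, b548b63, c80805d, e2c71b7}.
Among these, e2c71b7 is not an ancestor of any other common ancestor — it is the merge base.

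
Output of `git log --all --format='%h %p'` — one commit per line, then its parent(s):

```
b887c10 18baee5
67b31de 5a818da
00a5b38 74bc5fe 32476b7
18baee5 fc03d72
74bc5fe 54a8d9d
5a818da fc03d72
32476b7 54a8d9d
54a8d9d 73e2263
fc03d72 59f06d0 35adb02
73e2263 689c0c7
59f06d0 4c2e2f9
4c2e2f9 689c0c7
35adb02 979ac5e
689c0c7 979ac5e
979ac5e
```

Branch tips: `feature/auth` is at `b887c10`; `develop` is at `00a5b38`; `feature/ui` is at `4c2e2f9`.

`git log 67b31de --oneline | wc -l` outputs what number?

8

Walking parent pointers from 67b31de: reachable set = {35adb02, 4c2e2f9, 59f06d0, 5a818da, 67b31de, 689c0c7, 979ac5e, fc03d72}.
That is 8 commits.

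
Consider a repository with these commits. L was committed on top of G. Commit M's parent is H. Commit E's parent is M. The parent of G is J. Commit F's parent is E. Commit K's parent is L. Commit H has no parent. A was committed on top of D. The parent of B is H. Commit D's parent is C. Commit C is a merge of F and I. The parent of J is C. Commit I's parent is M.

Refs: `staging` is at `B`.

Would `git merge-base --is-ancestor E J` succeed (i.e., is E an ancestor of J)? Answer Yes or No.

Ancestors of J (commits reachable by following parents): {C, E, F, H, I, J, M}.
E is in that set, so it is an ancestor of J.

Yes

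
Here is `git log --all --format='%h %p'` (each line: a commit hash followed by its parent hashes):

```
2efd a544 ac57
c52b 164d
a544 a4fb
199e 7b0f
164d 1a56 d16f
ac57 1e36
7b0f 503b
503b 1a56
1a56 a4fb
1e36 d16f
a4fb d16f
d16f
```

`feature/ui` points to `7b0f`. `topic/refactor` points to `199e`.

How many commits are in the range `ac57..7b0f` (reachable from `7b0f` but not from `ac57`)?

Reachable from 7b0f: {1a56, 503b, 7b0f, a4fb, d16f}.
Reachable from ac57: {1e36, ac57, d16f}.
In 7b0f's history but not ac57's: {1a56, 503b, 7b0f, a4fb} — 4 commits.

4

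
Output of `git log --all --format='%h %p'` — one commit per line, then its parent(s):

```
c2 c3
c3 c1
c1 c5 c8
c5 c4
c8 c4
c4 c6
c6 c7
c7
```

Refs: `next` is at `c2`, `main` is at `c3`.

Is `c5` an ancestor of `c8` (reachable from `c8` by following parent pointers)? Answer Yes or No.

No

Ancestors of c8: {c4, c6, c7, c8}.
c5 is not in that set, so it is not an ancestor of c8.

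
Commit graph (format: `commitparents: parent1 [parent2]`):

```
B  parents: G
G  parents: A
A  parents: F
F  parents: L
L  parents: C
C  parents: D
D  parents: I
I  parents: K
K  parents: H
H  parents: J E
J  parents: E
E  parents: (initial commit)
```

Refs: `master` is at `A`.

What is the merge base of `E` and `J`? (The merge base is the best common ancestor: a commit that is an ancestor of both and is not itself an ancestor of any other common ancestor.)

Ancestors of E: {E}.
Ancestors of J: {E, J}.
Common ancestors: {E}.
The only common ancestor is E, so it is the merge base.

E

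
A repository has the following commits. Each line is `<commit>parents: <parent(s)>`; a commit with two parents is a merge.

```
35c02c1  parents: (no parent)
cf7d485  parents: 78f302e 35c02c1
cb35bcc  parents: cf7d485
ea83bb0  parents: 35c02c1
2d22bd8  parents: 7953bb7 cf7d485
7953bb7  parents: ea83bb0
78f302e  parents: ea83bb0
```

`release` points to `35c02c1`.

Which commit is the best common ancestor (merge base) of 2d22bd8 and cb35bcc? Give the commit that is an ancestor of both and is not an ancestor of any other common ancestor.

Ancestors of 2d22bd8: {2d22bd8, 35c02c1, 78f302e, 7953bb7, cf7d485, ea83bb0}.
Ancestors of cb35bcc: {35c02c1, 78f302e, cb35bcc, cf7d485, ea83bb0}.
Common ancestors: {35c02c1, 78f302e, cf7d485, ea83bb0}.
Among these, cf7d485 is not an ancestor of any other common ancestor — it is the merge base.

cf7d485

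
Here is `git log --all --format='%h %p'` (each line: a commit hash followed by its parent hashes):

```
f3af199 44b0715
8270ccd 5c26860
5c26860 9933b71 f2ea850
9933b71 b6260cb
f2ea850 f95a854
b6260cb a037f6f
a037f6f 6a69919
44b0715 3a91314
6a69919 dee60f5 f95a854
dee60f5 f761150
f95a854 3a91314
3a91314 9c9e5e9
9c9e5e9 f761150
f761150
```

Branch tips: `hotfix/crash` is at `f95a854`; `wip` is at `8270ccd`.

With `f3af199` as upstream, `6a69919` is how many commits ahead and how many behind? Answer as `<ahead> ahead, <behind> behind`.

Reachable from 6a69919: {3a91314, 6a69919, 9c9e5e9, dee60f5, f761150, f95a854}.
Reachable from f3af199: {3a91314, 44b0715, 9c9e5e9, f3af199, f761150}.
Only in 6a69919's history (ahead): {6a69919, dee60f5, f95a854} — 3.
Only in f3af199's history (behind): {44b0715, f3af199} — 2.

3 ahead, 2 behind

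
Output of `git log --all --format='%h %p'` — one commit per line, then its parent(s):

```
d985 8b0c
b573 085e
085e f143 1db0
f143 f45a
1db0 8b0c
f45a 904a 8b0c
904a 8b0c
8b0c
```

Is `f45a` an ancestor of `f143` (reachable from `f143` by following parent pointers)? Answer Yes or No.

Yes

Ancestors of f143 (commits reachable by following parents): {8b0c, 904a, f143, f45a}.
f45a is in that set, so it is an ancestor of f143.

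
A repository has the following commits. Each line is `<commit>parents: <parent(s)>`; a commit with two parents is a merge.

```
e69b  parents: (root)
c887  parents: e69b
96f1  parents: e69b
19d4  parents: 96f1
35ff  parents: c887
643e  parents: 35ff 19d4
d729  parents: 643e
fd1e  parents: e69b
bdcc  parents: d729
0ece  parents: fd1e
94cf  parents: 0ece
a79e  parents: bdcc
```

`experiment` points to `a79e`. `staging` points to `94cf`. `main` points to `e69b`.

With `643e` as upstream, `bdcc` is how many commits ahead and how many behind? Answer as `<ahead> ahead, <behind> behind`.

2 ahead, 0 behind

Reachable from bdcc: {19d4, 35ff, 643e, 96f1, bdcc, c887, d729, e69b}.
Reachable from 643e: {19d4, 35ff, 643e, 96f1, c887, e69b}.
Only in bdcc's history (ahead): {bdcc, d729} — 2.
Only in 643e's history (behind): {} — 0.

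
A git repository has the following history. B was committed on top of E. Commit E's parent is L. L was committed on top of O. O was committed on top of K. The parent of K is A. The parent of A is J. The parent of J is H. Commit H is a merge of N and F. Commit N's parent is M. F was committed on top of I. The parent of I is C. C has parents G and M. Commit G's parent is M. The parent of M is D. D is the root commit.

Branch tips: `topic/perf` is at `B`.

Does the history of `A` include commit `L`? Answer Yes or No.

Ancestors of A: {A, C, D, F, G, H, I, J, M, N}.
L is not in that set, so it is not an ancestor of A.

No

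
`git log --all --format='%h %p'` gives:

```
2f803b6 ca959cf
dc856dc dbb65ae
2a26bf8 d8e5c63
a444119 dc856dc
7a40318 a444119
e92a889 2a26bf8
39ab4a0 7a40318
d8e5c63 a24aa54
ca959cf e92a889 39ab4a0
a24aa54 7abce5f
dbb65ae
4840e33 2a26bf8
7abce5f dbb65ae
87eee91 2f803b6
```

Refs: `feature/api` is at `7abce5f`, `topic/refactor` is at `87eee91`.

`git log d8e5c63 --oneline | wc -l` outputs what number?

Walking parent pointers from d8e5c63: reachable set = {7abce5f, a24aa54, d8e5c63, dbb65ae}.
That is 4 commits.

4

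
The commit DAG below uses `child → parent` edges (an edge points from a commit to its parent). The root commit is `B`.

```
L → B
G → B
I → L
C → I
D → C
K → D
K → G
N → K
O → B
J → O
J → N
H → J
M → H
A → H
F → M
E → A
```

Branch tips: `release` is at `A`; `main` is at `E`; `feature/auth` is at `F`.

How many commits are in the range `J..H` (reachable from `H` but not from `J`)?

Reachable from H: {B, C, D, G, H, I, J, K, L, N, O}.
Reachable from J: {B, C, D, G, I, J, K, L, N, O}.
In H's history but not J's: {H} — 1 commit.

1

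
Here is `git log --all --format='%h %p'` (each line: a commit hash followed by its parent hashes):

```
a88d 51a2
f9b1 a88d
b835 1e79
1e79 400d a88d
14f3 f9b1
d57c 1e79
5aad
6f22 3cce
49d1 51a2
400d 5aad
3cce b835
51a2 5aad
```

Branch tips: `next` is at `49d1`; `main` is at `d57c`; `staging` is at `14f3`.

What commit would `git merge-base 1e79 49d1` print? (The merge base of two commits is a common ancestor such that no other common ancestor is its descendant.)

51a2

Ancestors of 1e79: {1e79, 400d, 51a2, 5aad, a88d}.
Ancestors of 49d1: {49d1, 51a2, 5aad}.
Common ancestors: {51a2, 5aad}.
Among these, 51a2 is not an ancestor of any other common ancestor — it is the merge base.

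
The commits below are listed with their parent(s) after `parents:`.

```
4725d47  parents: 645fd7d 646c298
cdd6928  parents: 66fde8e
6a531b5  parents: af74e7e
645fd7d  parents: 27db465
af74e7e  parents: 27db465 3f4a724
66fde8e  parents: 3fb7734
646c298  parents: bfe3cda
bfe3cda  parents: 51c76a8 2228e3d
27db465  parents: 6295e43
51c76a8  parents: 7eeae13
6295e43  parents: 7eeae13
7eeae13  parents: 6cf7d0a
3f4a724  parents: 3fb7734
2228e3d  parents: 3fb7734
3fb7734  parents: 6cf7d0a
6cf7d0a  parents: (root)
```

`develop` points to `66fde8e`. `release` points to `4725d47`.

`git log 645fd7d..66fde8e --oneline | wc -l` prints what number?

Reachable from 66fde8e: {3fb7734, 66fde8e, 6cf7d0a}.
Reachable from 645fd7d: {27db465, 6295e43, 645fd7d, 6cf7d0a, 7eeae13}.
In 66fde8e's history but not 645fd7d's: {3fb7734, 66fde8e} — 2 commits.

2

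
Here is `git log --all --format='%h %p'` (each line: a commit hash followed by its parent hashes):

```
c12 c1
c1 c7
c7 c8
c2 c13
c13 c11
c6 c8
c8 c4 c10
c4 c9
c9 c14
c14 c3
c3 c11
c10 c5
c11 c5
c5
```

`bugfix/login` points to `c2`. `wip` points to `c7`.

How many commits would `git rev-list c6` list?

Walking parent pointers from c6: reachable set = {c10, c11, c14, c3, c4, c5, c6, c8, c9}.
That is 9 commits.

9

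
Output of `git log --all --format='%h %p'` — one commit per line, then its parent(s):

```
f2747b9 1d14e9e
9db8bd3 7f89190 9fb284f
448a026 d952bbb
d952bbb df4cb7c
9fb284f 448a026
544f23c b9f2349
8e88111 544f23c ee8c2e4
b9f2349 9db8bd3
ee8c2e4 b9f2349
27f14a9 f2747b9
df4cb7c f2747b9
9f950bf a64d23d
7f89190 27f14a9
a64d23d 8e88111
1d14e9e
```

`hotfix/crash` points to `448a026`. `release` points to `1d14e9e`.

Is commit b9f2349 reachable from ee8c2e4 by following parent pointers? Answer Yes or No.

Ancestors of ee8c2e4 (commits reachable by following parents): {1d14e9e, 27f14a9, 448a026, 7f89190, 9db8bd3, 9fb284f, b9f2349, d952bbb, df4cb7c, ee8c2e4, f2747b9}.
b9f2349 is in that set, so it is an ancestor of ee8c2e4.

Yes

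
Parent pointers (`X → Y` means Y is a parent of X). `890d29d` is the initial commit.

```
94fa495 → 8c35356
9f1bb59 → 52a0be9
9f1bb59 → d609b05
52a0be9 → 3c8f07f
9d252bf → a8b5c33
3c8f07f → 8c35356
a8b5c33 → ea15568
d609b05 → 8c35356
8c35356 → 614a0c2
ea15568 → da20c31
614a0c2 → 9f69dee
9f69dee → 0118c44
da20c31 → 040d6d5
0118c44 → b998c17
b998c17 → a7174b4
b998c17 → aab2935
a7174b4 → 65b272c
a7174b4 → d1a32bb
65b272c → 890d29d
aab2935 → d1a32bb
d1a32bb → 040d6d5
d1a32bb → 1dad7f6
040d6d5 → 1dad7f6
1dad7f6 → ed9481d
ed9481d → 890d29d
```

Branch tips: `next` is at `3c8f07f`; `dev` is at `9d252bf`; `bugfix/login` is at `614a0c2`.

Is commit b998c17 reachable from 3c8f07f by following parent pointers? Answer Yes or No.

Ancestors of 3c8f07f (commits reachable by following parents): {0118c44, 040d6d5, 1dad7f6, 3c8f07f, 614a0c2, 65b272c, 890d29d, 8c35356, 9f69dee, a7174b4, aab2935, b998c17, d1a32bb, ed9481d}.
b998c17 is in that set, so it is an ancestor of 3c8f07f.

Yes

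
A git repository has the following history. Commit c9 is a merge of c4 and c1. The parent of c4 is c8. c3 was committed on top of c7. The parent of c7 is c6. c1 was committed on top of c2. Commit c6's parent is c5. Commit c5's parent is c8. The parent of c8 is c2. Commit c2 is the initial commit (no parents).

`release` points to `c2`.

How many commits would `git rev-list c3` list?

Walking parent pointers from c3: reachable set = {c2, c3, c5, c6, c7, c8}.
That is 6 commits.

6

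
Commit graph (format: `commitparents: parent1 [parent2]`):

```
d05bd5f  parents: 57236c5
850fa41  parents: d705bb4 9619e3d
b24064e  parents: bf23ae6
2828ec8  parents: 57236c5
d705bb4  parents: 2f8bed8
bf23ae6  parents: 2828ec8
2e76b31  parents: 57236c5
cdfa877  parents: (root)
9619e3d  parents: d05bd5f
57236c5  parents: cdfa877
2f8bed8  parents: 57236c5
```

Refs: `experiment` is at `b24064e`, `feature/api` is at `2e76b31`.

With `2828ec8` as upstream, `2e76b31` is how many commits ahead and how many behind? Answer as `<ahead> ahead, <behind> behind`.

Reachable from 2e76b31: {2e76b31, 57236c5, cdfa877}.
Reachable from 2828ec8: {2828ec8, 57236c5, cdfa877}.
Only in 2e76b31's history (ahead): {2e76b31} — 1.
Only in 2828ec8's history (behind): {2828ec8} — 1.

1 ahead, 1 behind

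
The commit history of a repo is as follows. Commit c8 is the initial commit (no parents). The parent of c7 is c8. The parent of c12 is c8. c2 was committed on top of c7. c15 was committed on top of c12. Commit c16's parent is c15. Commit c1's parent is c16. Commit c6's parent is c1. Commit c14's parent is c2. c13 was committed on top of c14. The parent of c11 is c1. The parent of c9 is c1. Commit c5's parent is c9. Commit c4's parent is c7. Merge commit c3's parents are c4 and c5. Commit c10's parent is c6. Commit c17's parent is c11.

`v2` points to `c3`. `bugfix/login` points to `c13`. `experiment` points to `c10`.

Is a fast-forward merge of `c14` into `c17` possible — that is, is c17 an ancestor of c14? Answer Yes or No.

No

A fast-forward from c17 to c14 is possible iff c17 is an ancestor of c14.
Ancestors of c14: {c14, c2, c7, c8}.
c17 is not among them, so fast-forward is not possible.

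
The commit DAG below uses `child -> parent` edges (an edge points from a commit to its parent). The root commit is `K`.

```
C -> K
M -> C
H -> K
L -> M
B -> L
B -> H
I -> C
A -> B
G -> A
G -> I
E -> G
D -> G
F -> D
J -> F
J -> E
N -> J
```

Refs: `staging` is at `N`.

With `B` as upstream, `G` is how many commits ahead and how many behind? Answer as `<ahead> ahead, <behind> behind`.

3 ahead, 0 behind

Reachable from G: {A, B, C, G, H, I, K, L, M}.
Reachable from B: {B, C, H, K, L, M}.
Only in G's history (ahead): {A, G, I} — 3.
Only in B's history (behind): {} — 0.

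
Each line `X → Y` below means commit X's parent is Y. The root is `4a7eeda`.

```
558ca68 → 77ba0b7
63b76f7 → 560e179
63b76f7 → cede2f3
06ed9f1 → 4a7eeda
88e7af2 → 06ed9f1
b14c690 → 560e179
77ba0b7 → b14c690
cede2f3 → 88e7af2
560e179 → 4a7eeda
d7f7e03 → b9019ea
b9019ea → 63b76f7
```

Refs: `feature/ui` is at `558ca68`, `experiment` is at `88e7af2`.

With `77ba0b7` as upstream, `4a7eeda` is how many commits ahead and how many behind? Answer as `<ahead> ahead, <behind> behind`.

0 ahead, 3 behind

Reachable from 4a7eeda: {4a7eeda}.
Reachable from 77ba0b7: {4a7eeda, 560e179, 77ba0b7, b14c690}.
Only in 4a7eeda's history (ahead): {} — 0.
Only in 77ba0b7's history (behind): {560e179, 77ba0b7, b14c690} — 3.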